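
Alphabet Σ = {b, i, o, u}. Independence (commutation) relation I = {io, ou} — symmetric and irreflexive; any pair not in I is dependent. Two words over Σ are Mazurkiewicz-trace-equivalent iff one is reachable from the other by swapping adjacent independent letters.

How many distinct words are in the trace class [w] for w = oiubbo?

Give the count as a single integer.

drop 0:o onto floor
drop 1:i onto floor
drop 2:u onto {1:i}
drop 3:b onto {0:o, 2:u}
drop 4:b onto {3:b}
drop 5:o onto {4:b}
ground layer = {0:o, 1:i}
drop-orders for the pieces not yet dropped (sum over which currently-grounded one goes next):
  1 to go: {5} 1
  2 to go: {4,5} 1
  3 to go: {3,4,5} 1
  4 to go: {0,3,4,5} 1  {2,3,4,5} 1
  if 0:o drops first: 1 orders
  if 1:i drops first: 2 orders
heap linearizations: 3

3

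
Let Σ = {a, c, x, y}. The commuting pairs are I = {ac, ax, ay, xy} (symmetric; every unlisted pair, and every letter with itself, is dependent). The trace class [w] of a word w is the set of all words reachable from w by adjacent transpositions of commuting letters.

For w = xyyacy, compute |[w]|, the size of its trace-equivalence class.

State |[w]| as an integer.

0(x) covers ∅
1(y) covers ∅
2(y) covers 1:y
3(a) covers ∅
4(c) covers 0:x, 2:y
5(y) covers 4:c
floor of heap: 0:x, 1:y, 3:a
completions by unplaced set U, small U first (add the entries for U minus each lowest piece of U):
  |U|=1: {3}:1  {5}:1
  |U|=2: {3,5}:2  {4,5}:1
  |U|=3: {0,4,5}:1  {2,4,5}:1  {3,4,5}:3
  |U|=4: {0,2,4,5}:2  {0,3,4,5}:4  {1,2,4,5}:1  {2,3,4,5}:4
  start at 0(x): 5
  start at 1(y): 10
  start at 3(a): 3
sum over floor = 18

18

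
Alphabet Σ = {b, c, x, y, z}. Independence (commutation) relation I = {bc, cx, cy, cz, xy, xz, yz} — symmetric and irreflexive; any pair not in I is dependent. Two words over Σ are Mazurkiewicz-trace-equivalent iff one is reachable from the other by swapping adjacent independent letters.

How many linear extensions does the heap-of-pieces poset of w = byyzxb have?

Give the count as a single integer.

drop 0:b onto floor
drop 1:y onto {0:b}
drop 2:y onto {1:y}
drop 3:z onto {0:b}
drop 4:x onto {0:b}
drop 5:b onto {2:y, 3:z, 4:x}
ground layer = {0:b}
drop-orders for the pieces not yet dropped (sum over which currently-grounded one goes next):
  1 to go: {5} 1
  2 to go: {2,5} 1  {3,5} 1  {4,5} 1
  3 to go: {1,2,5} 1  {2,3,5} 2  {2,4,5} 2  {3,4,5} 2
  4 to go: {1,2,3,5} 3  {1,2,4,5} 3  {2,3,4,5} 6
  if 0:b drops first: 12 orders

12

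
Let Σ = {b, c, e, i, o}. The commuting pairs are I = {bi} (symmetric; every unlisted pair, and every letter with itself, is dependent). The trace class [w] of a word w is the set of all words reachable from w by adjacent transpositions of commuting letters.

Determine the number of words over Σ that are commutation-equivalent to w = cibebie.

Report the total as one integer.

drop 0:c onto floor
drop 1:i onto {0:c}
drop 2:b onto {0:c}
drop 3:e onto {1:i, 2:b}
drop 4:b onto {3:e}
drop 5:i onto {3:e}
drop 6:e onto {4:b, 5:i}
ground layer = {0:c}
drop-orders for the pieces not yet dropped (sum over which currently-grounded one goes next):
  1 to go: {6} 1
  2 to go: {4,6} 1  {5,6} 1
  3 to go: {4,5,6} 2
  4 to go: {3,4,5,6} 2
  5 to go: {1,3,4,5,6} 2  {2,3,4,5,6} 2
  if 0:c drops first: 4 orders

4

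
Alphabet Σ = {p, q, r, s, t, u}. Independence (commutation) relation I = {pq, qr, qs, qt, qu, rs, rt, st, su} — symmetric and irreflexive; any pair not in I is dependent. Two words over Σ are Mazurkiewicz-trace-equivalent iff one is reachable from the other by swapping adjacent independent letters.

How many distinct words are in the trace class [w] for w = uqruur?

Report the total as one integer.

6

0(u) covers ∅
1(q) covers ∅
2(r) covers 0:u
3(u) covers 2:r
4(u) covers 3:u
5(r) covers 4:u
floor of heap: 0:u, 1:q
completions by unplaced set U, small U first (add the entries for U minus each lowest piece of U):
  |U|=1: {1}:1  {5}:1
  |U|=2: {1,5}:2  {4,5}:1
  |U|=3: {1,4,5}:3  {3,4,5}:1
  |U|=4: {1,3,4,5}:4  {2,3,4,5}:1
  start at 0(u): 5
  start at 1(q): 1
sum over floor = 6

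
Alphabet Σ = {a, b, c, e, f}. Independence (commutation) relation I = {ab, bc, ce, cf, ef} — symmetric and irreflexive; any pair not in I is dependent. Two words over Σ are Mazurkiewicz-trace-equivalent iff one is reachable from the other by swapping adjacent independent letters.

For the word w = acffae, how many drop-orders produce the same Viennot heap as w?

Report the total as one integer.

3

piece 0:a — minimal
piece 1:c rests on {0:a}
piece 2:f rests on {0:a}
piece 3:f rests on {2:f}
piece 4:a rests on {1:c, 3:f}
piece 5:e rests on {4:a}
minimal pieces: {0:a}
ways to finish when only these pieces remain (= sum over removing one remaining piece with nothing left below it):
  1 left: {5}→1
  2 left: {4,5}→1
  3 left: {1,4,5}→1  {3,4,5}→1
  4 left: {1,3,4,5}→2  {2,3,4,5}→1
  placing 0:a first → 3 extensions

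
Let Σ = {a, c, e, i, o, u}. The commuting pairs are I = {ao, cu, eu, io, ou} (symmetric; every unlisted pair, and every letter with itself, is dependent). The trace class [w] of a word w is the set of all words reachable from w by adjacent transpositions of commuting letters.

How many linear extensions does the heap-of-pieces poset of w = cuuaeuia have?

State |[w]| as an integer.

6

0(c) covers ∅
1(u) covers ∅
2(u) covers 1:u
3(a) covers 0:c, 2:u
4(e) covers 3:a
5(u) covers 3:a
6(i) covers 4:e, 5:u
7(a) covers 6:i
floor of heap: 0:c, 1:u
completions by unplaced set U, small U first (add the entries for U minus each lowest piece of U):
  |U|=1: {7}:1
  |U|=2: {6,7}:1
  |U|=3: {4,6,7}:1  {5,6,7}:1
  |U|=4: {4,5,6,7}:2
  |U|=5: {3,4,5,6,7}:2
  |U|=6: {0,3,4,5,6,7}:2  {2,3,4,5,6,7}:2
  start at 0(c): 2
  start at 1(u): 4
sum over floor = 6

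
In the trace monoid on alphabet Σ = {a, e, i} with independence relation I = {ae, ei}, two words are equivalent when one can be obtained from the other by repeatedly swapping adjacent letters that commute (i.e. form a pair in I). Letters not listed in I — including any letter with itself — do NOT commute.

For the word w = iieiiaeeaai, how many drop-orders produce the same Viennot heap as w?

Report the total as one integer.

165

drop 0:i onto floor
drop 1:i onto {0:i}
drop 2:e onto floor
drop 3:i onto {1:i}
drop 4:i onto {3:i}
drop 5:a onto {4:i}
drop 6:e onto {2:e}
drop 7:e onto {6:e}
drop 8:a onto {5:a}
drop 9:a onto {8:a}
drop 10:i onto {9:a}
ground layer = {0:i, 2:e}
drop-orders for the pieces not yet dropped (sum over which currently-grounded one goes next):
  1 to go: {7} 1  {10} 1
  2 to go: {6,7} 1  {7,10} 2  {9,10} 1
  3 to go: {2,6,7} 1  {6,7,10} 3  {7,9,10} 3  {8,9,10} 1
  4 to go: {2,6,7,10} 4  {5,8,9,10} 1  {6,7,9,10} 6  {7,8,9,10} 4
  5 to go: {2,6,7,9,10} 10  {4,5,8,9,10} 1  {5,7,8,9,10} 5  {6,7,8,9,10} 10
  6 to go: {2,6,7,8,9,10} 20  {3,4,5,8,9,10} 1  {4,5,7,8,9,10} 6  {5,6,7,8,9,10} 15
  7 to go: {1,3,4,5,8,9,10} 1  {2,5,6,7,8,9,10} 35  {3,4,5,7,8,9,10} 7  {4,5,6,7,8,9,10} 21
  8 to go: {0,1,3,4,5,8,9,10} 1  {1,3,4,5,7,8,9,10} 8  {2,4,5,6,7,8,9,10} 56  {3,4,5,6,7,8,9,10} 28
  9 to go: {0,1,3,4,5,7,8,9,10} 9  {1,3,4,5,6,7,8,9,10} 36  {2,3,4,5,6,7,8,9,10} 84
  if 0:i drops first: 120 orders
  if 2:e drops first: 45 orders
heap linearizations: 165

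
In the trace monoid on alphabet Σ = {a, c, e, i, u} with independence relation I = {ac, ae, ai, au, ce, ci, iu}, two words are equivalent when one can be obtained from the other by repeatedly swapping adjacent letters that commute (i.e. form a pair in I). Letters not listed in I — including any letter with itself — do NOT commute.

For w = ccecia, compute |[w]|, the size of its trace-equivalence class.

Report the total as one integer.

60

#0=c has no predecessor
#1=c depends on [0:c]
#2=e has no predecessor
#3=c depends on [1:c]
#4=i depends on [2:e]
#5=a has no predecessor
sources: [0:c, 2:e, 5:a]
N(rest) = Σ N(rest − s) over sources s of rest; N(one piece) = 1:
  size 1 → [3]=1  [4]=1  [5]=1
  size 2 → [1,3]=1  [2,4]=1  [3,4]=2  [3,5]=2  [4,5]=2
  size 3 → [0,1,3]=1  [1,3,4]=3  [1,3,5]=3  [2,3,4]=3  [2,4,5]=3  [3,4,5]=6
  size 4 → [0,1,3,4]=4  [0,1,3,5]=4  [1,2,3,4]=6  [1,3,4,5]=12  [2,3,4,5]=12
  first=0(c) contributes 30
  first=2(e) contributes 20
  first=5(a) contributes 10
|[w]| = 60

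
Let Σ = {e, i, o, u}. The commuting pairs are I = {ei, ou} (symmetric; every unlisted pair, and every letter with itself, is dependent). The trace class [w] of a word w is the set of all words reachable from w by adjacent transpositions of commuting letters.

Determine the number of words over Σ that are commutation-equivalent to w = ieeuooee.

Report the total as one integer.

piece 0:i — minimal
piece 1:e — minimal
piece 2:e rests on {1:e}
piece 3:u rests on {0:i, 2:e}
piece 4:o rests on {0:i, 2:e}
piece 5:o rests on {4:o}
piece 6:e rests on {3:u, 5:o}
piece 7:e rests on {6:e}
minimal pieces: {0:i, 1:e}
ways to finish when only these pieces remain (= sum over removing one remaining piece with nothing left below it):
  1 left: {7}→1
  2 left: {6,7}→1
  3 left: {3,6,7}→1  {5,6,7}→1
  4 left: {3,5,6,7}→2  {4,5,6,7}→1
  5 left: {3,4,5,6,7}→3
  6 left: {0,3,4,5,6,7}→3  {2,3,4,5,6,7}→3
  placing 0:i first → 3 extensions
  placing 1:e first → 6 extensions
total linear extensions = 9

9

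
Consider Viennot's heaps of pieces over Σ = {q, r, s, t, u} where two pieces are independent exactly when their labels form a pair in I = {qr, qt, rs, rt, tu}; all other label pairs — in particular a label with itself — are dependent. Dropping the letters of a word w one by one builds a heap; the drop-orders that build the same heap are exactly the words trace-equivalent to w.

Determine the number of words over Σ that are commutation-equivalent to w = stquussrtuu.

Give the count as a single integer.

43

0(s) covers ∅
1(t) covers 0:s
2(q) covers 0:s
3(u) covers 2:q
4(u) covers 3:u
5(s) covers 1:t, 4:u
6(s) covers 5:s
7(r) covers 4:u
8(t) covers 6:s
9(u) covers 6:s, 7:r
10(u) covers 9:u
floor of heap: 0:s
completions by unplaced set U, small U first (add the entries for U minus each lowest piece of U):
  |U|=1: {8}:1  {10}:1
  |U|=2: {8,10}:2  {9,10}:1
  |U|=3: {7,9,10}:1  {8,9,10}:3
  |U|=4: {6,8,9,10}:3  {7,8,9,10}:4
  |U|=5: {5,6,8,9,10}:3  {6,7,8,9,10}:7
  |U|=6: {1,5,6,8,9,10}:3  {5,6,7,8,9,10}:10
  |U|=7: {1,5,6,7,8,9,10}:13  {4,5,6,7,8,9,10}:10
  |U|=8: {1,4,5,6,7,8,9,10}:23  {3,4,5,6,7,8,9,10}:10
  |U|=9: {1,3,4,5,6,7,8,9,10}:33  {2,3,4,5,6,7,8,9,10}:10
  start at 0(s): 43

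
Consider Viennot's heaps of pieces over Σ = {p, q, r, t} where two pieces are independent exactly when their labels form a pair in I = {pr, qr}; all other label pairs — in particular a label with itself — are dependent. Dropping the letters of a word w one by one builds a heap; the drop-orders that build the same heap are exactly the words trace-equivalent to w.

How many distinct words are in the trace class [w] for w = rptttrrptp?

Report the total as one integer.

0(r) covers ∅
1(p) covers ∅
2(t) covers 0:r, 1:p
3(t) covers 2:t
4(t) covers 3:t
5(r) covers 4:t
6(r) covers 5:r
7(p) covers 4:t
8(t) covers 6:r, 7:p
9(p) covers 8:t
floor of heap: 0:r, 1:p
completions by unplaced set U, small U first (add the entries for U minus each lowest piece of U):
  |U|=1: {9}:1
  |U|=2: {8,9}:1
  |U|=3: {6,8,9}:1  {7,8,9}:1
  |U|=4: {5,6,8,9}:1  {6,7,8,9}:2
  |U|=5: {5,6,7,8,9}:3
  |U|=6: {4,5,6,7,8,9}:3
  |U|=7: {3,4,5,6,7,8,9}:3
  |U|=8: {2,3,4,5,6,7,8,9}:3
  start at 0(r): 3
  start at 1(p): 3
sum over floor = 6

6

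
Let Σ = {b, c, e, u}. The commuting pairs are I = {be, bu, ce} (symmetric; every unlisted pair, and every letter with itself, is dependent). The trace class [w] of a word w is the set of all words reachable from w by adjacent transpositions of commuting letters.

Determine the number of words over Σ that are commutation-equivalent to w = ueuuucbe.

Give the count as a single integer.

piece 0:u — minimal
piece 1:e rests on {0:u}
piece 2:u rests on {1:e}
piece 3:u rests on {2:u}
piece 4:u rests on {3:u}
piece 5:c rests on {4:u}
piece 6:b rests on {5:c}
piece 7:e rests on {4:u}
minimal pieces: {0:u}
ways to finish when only these pieces remain (= sum over removing one remaining piece with nothing left below it):
  1 left: {6}→1  {7}→1
  2 left: {5,6}→1  {6,7}→2
  3 left: {5,6,7}→3
  4 left: {4,5,6,7}→3
  5 left: {3,4,5,6,7}→3
  6 left: {2,3,4,5,6,7}→3
  placing 0:u first → 3 extensions

3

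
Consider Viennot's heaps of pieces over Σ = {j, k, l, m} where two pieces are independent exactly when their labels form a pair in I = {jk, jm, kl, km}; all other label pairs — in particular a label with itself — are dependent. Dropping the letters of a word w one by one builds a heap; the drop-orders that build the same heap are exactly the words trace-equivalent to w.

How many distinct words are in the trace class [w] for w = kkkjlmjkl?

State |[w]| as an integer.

piece 0:k — minimal
piece 1:k rests on {0:k}
piece 2:k rests on {1:k}
piece 3:j — minimal
piece 4:l rests on {3:j}
piece 5:m rests on {4:l}
piece 6:j rests on {4:l}
piece 7:k rests on {2:k}
piece 8:l rests on {5:m, 6:j}
minimal pieces: {0:k, 3:j}
ways to finish when only these pieces remain (= sum over removing one remaining piece with nothing left below it):
  1 left: {7}→1  {8}→1
  2 left: {2,7}→1  {5,8}→1  {6,8}→1  {7,8}→2
  3 left: {1,2,7}→1  {2,7,8}→3  {5,6,8}→2  {5,7,8}→3  {6,7,8}→3
  4 left: {0,1,2,7}→1  {1,2,7,8}→4  {2,5,7,8}→6  {2,6,7,8}→6  {4,5,6,8}→2  {5,6,7,8}→8
  5 left: {0,1,2,7,8}→5  {1,2,5,7,8}→10  {1,2,6,7,8}→10  {2,5,6,7,8}→20  {3,4,5,6,8}→2  {4,5,6,7,8}→10
  6 left: {0,1,2,5,7,8}→15  {0,1,2,6,7,8}→15  {1,2,5,6,7,8}→40  {2,4,5,6,7,8}→30  {3,4,5,6,7,8}→12
  7 left: {0,1,2,5,6,7,8}→70  {1,2,4,5,6,7,8}→70  {2,3,4,5,6,7,8}→42
  placing 0:k first → 112 extensions
  placing 3:j first → 140 extensions
total linear extensions = 252

252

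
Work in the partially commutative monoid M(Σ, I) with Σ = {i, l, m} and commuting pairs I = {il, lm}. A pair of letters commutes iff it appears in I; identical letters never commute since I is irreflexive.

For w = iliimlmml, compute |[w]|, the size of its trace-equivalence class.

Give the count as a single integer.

0(i) covers ∅
1(l) covers ∅
2(i) covers 0:i
3(i) covers 2:i
4(m) covers 3:i
5(l) covers 1:l
6(m) covers 4:m
7(m) covers 6:m
8(l) covers 5:l
floor of heap: 0:i, 1:l
completions by unplaced set U, small U first (add the entries for U minus each lowest piece of U):
  |U|=1: {7}:1  {8}:1
  |U|=2: {5,8}:1  {6,7}:1  {7,8}:2
  |U|=3: {1,5,8}:1  {4,6,7}:1  {5,7,8}:3  {6,7,8}:3
  |U|=4: {1,5,7,8}:4  {3,4,6,7}:1  {4,6,7,8}:4  {5,6,7,8}:6
  |U|=5: {1,5,6,7,8}:10  {2,3,4,6,7}:1  {3,4,6,7,8}:5  {4,5,6,7,8}:10
  |U|=6: {0,2,3,4,6,7}:1  {1,4,5,6,7,8}:20  {2,3,4,6,7,8}:6  {3,4,5,6,7,8}:15
  |U|=7: {0,2,3,4,6,7,8}:7  {1,3,4,5,6,7,8}:35  {2,3,4,5,6,7,8}:21
  start at 0(i): 56
  start at 1(l): 28
sum over floor = 84

84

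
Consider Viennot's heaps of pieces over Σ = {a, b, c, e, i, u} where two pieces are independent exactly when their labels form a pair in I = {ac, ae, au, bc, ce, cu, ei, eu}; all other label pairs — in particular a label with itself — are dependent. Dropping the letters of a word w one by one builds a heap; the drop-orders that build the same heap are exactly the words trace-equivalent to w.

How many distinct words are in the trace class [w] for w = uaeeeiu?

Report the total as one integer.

70

piece 0:u — minimal
piece 1:a — minimal
piece 2:e — minimal
piece 3:e rests on {2:e}
piece 4:e rests on {3:e}
piece 5:i rests on {0:u, 1:a}
piece 6:u rests on {5:i}
minimal pieces: {0:u, 1:a, 2:e}
ways to finish when only these pieces remain (= sum over removing one remaining piece with nothing left below it):
  1 left: {4}→1  {6}→1
  2 left: {3,4}→1  {4,6}→2  {5,6}→1
  3 left: {0,5,6}→1  {1,5,6}→1  {2,3,4}→1  {3,4,6}→3  {4,5,6}→3
  4 left: {0,1,5,6}→2  {0,4,5,6}→4  {1,4,5,6}→4  {2,3,4,6}→4  {3,4,5,6}→6
  5 left: {0,1,4,5,6}→10  {0,3,4,5,6}→10  {1,3,4,5,6}→10  {2,3,4,5,6}→10
  placing 0:u first → 20 extensions
  placing 1:a first → 20 extensions
  placing 2:e first → 30 extensions
total linear extensions = 70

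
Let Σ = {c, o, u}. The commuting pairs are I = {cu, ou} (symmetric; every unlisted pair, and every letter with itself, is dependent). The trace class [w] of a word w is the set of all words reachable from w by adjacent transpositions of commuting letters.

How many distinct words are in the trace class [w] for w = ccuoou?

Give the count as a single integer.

drop 0:c onto floor
drop 1:c onto {0:c}
drop 2:u onto floor
drop 3:o onto {1:c}
drop 4:o onto {3:o}
drop 5:u onto {2:u}
ground layer = {0:c, 2:u}
drop-orders for the pieces not yet dropped (sum over which currently-grounded one goes next):
  1 to go: {4} 1  {5} 1
  2 to go: {2,5} 1  {3,4} 1  {4,5} 2
  3 to go: {1,3,4} 1  {2,4,5} 3  {3,4,5} 3
  4 to go: {0,1,3,4} 1  {1,3,4,5} 4  {2,3,4,5} 6
  if 0:c drops first: 10 orders
  if 2:u drops first: 5 orders
heap linearizations: 15

15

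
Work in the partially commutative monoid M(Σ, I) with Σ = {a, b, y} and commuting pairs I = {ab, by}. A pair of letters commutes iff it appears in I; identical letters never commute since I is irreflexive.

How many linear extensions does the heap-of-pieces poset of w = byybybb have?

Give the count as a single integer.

piece 0:b — minimal
piece 1:y — minimal
piece 2:y rests on {1:y}
piece 3:b rests on {0:b}
piece 4:y rests on {2:y}
piece 5:b rests on {3:b}
piece 6:b rests on {5:b}
minimal pieces: {0:b, 1:y}
ways to finish when only these pieces remain (= sum over removing one remaining piece with nothing left below it):
  1 left: {4}→1  {6}→1
  2 left: {2,4}→1  {4,6}→2  {5,6}→1
  3 left: {1,2,4}→1  {2,4,6}→3  {3,5,6}→1  {4,5,6}→3
  4 left: {0,3,5,6}→1  {1,2,4,6}→4  {2,4,5,6}→6  {3,4,5,6}→4
  5 left: {0,3,4,5,6}→5  {1,2,4,5,6}→10  {2,3,4,5,6}→10
  placing 0:b first → 20 extensions
  placing 1:y first → 15 extensions
total linear extensions = 35

35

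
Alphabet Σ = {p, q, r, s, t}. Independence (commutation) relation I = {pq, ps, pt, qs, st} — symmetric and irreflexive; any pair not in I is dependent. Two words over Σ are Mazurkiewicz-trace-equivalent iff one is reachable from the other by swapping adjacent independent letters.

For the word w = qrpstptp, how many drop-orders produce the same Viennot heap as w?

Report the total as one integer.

drop 0:q onto floor
drop 1:r onto {0:q}
drop 2:p onto {1:r}
drop 3:s onto {1:r}
drop 4:t onto {1:r}
drop 5:p onto {2:p}
drop 6:t onto {4:t}
drop 7:p onto {5:p}
ground layer = {0:q}
drop-orders for the pieces not yet dropped (sum over which currently-grounded one goes next):
  1 to go: {3} 1  {6} 1  {7} 1
  2 to go: {3,6} 2  {3,7} 2  {4,6} 1  {5,7} 1  {6,7} 2
  3 to go: {2,5,7} 1  {3,4,6} 3  {3,5,7} 3  {3,6,7} 6  {4,6,7} 3  {5,6,7} 3
  4 to go: {2,3,5,7} 4  {2,5,6,7} 4  {3,4,6,7} 12  {3,5,6,7} 12  {4,5,6,7} 6
  5 to go: {2,3,5,6,7} 20  {2,4,5,6,7} 10  {3,4,5,6,7} 30
  6 to go: {2,3,4,5,6,7} 60
  if 0:q drops first: 60 orders

60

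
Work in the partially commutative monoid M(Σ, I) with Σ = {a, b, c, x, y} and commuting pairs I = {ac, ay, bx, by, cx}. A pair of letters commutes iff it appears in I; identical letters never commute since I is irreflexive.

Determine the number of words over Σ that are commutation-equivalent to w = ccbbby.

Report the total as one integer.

piece 0:c — minimal
piece 1:c rests on {0:c}
piece 2:b rests on {1:c}
piece 3:b rests on {2:b}
piece 4:b rests on {3:b}
piece 5:y rests on {1:c}
minimal pieces: {0:c}
ways to finish when only these pieces remain (= sum over removing one remaining piece with nothing left below it):
  1 left: {4}→1  {5}→1
  2 left: {3,4}→1  {4,5}→2
  3 left: {2,3,4}→1  {3,4,5}→3
  4 left: {2,3,4,5}→4
  placing 0:c first → 4 extensions

4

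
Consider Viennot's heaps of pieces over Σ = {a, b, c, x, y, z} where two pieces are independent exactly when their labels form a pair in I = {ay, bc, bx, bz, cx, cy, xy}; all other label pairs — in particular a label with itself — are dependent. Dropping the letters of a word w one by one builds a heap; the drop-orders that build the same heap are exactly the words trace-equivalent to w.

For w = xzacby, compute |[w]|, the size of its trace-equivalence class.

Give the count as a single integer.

piece 0:x — minimal
piece 1:z rests on {0:x}
piece 2:a rests on {1:z}
piece 3:c rests on {2:a}
piece 4:b rests on {2:a}
piece 5:y rests on {4:b}
minimal pieces: {0:x}
ways to finish when only these pieces remain (= sum over removing one remaining piece with nothing left below it):
  1 left: {3}→1  {5}→1
  2 left: {3,5}→2  {4,5}→1
  3 left: {3,4,5}→3
  4 left: {2,3,4,5}→3
  placing 0:x first → 3 extensions

3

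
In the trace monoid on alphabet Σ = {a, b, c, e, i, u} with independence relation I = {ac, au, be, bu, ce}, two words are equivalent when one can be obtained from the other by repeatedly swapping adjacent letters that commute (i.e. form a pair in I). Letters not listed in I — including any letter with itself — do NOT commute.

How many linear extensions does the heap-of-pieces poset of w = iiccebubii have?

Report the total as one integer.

piece 0:i — minimal
piece 1:i rests on {0:i}
piece 2:c rests on {1:i}
piece 3:c rests on {2:c}
piece 4:e rests on {1:i}
piece 5:b rests on {3:c}
piece 6:u rests on {3:c, 4:e}
piece 7:b rests on {5:b}
piece 8:i rests on {6:u, 7:b}
piece 9:i rests on {8:i}
minimal pieces: {0:i}
ways to finish when only these pieces remain (= sum over removing one remaining piece with nothing left below it):
  1 left: {9}→1
  2 left: {8,9}→1
  3 left: {6,8,9}→1  {7,8,9}→1
  4 left: {4,6,8,9}→1  {5,7,8,9}→1  {6,7,8,9}→2
  5 left: {4,6,7,8,9}→3  {5,6,7,8,9}→3
  6 left: {3,5,6,7,8,9}→3  {4,5,6,7,8,9}→6
  7 left: {2,3,5,6,7,8,9}→3  {3,4,5,6,7,8,9}→9
  8 left: {2,3,4,5,6,7,8,9}→12
  placing 0:i first → 12 extensions

12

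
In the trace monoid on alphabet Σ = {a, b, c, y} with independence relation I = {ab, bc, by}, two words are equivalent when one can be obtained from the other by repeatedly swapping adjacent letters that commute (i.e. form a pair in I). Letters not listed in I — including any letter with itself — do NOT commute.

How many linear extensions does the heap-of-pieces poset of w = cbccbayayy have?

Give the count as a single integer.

piece 0:c — minimal
piece 1:b — minimal
piece 2:c rests on {0:c}
piece 3:c rests on {2:c}
piece 4:b rests on {1:b}
piece 5:a rests on {3:c}
piece 6:y rests on {5:a}
piece 7:a rests on {6:y}
piece 8:y rests on {7:a}
piece 9:y rests on {8:y}
minimal pieces: {0:c, 1:b}
ways to finish when only these pieces remain (= sum over removing one remaining piece with nothing left below it):
  1 left: {4}→1  {9}→1
  2 left: {1,4}→1  {4,9}→2  {8,9}→1
  3 left: {1,4,9}→3  {4,8,9}→3  {7,8,9}→1
  4 left: {1,4,8,9}→6  {4,7,8,9}→4  {6,7,8,9}→1
  5 left: {1,4,7,8,9}→10  {4,6,7,8,9}→5  {5,6,7,8,9}→1
  6 left: {1,4,6,7,8,9}→15  {3,5,6,7,8,9}→1  {4,5,6,7,8,9}→6
  7 left: {1,4,5,6,7,8,9}→21  {2,3,5,6,7,8,9}→1  {3,4,5,6,7,8,9}→7
  8 left: {0,2,3,5,6,7,8,9}→1  {1,3,4,5,6,7,8,9}→28  {2,3,4,5,6,7,8,9}→8
  placing 0:c first → 36 extensions
  placing 1:b first → 9 extensions
total linear extensions = 45

45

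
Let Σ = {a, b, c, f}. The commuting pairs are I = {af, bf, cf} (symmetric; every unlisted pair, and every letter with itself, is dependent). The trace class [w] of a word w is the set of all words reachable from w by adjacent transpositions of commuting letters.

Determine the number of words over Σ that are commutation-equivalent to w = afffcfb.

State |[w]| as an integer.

piece 0:a — minimal
piece 1:f — minimal
piece 2:f rests on {1:f}
piece 3:f rests on {2:f}
piece 4:c rests on {0:a}
piece 5:f rests on {3:f}
piece 6:b rests on {4:c}
minimal pieces: {0:a, 1:f}
ways to finish when only these pieces remain (= sum over removing one remaining piece with nothing left below it):
  1 left: {5}→1  {6}→1
  2 left: {3,5}→1  {4,6}→1  {5,6}→2
  3 left: {0,4,6}→1  {2,3,5}→1  {3,5,6}→3  {4,5,6}→3
  4 left: {0,4,5,6}→4  {1,2,3,5}→1  {2,3,5,6}→4  {3,4,5,6}→6
  5 left: {0,3,4,5,6}→10  {1,2,3,5,6}→5  {2,3,4,5,6}→10
  placing 0:a first → 15 extensions
  placing 1:f first → 20 extensions
total linear extensions = 35

35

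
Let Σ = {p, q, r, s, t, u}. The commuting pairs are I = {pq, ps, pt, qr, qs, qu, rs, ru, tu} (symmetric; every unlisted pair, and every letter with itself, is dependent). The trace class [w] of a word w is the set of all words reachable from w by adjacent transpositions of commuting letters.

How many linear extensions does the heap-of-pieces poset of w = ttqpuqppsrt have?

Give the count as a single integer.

0(t) covers ∅
1(t) covers 0:t
2(q) covers 1:t
3(p) covers ∅
4(u) covers 3:p
5(q) covers 2:q
6(p) covers 4:u
7(p) covers 6:p
8(s) covers 1:t, 4:u
9(r) covers 1:t, 7:p
10(t) covers 5:q, 8:s, 9:r
floor of heap: 0:t, 3:p
completions by unplaced set U, small U first (add the entries for U minus each lowest piece of U):
  |U|=1: {10}:1
  |U|=2: {5,10}:1  {8,10}:1  {9,10}:1
  |U|=3: {2,5,10}:1  {5,8,10}:2  {5,9,10}:2  {7,9,10}:1  {8,9,10}:2
  |U|=4: {2,5,8,10}:3  {2,5,9,10}:3  {5,7,9,10}:3  {5,8,9,10}:6  {6,7,9,10}:1  {7,8,9,10}:3
  |U|=5: {2,5,7,9,10}:6  {2,5,8,9,10}:12  {5,6,7,9,10}:4  {5,7,8,9,10}:12  {6,7,8,9,10}:4
  |U|=6: {1,2,5,8,9,10}:12  {2,5,6,7,9,10}:10  {2,5,7,8,9,10}:30  {4,6,7,8,9,10}:4  {5,6,7,8,9,10}:20
  |U|=7: {0,1,2,5,8,9,10}:12  {1,2,5,7,8,9,10}:42  {2,5,6,7,8,9,10}:60  {3,4,6,7,8,9,10}:4  {4,5,6,7,8,9,10}:24
  |U|=8: {0,1,2,5,7,8,9,10}:54  {1,2,5,6,7,8,9,10}:102  {2,4,5,6,7,8,9,10}:84  {3,4,5,6,7,8,9,10}:28
  |U|=9: {0,1,2,5,6,7,8,9,10}:156  {1,2,4,5,6,7,8,9,10}:186  {2,3,4,5,6,7,8,9,10}:112
  start at 0(t): 298
  start at 3(p): 342
sum over floor = 640

640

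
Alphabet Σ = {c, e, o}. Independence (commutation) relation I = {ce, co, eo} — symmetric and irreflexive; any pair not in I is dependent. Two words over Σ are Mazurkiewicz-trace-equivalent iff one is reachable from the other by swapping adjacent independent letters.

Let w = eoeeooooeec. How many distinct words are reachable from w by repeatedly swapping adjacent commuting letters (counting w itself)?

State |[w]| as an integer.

drop 0:e onto floor
drop 1:o onto floor
drop 2:e onto {0:e}
drop 3:e onto {2:e}
drop 4:o onto {1:o}
drop 5:o onto {4:o}
drop 6:o onto {5:o}
drop 7:o onto {6:o}
drop 8:e onto {3:e}
drop 9:e onto {8:e}
drop 10:c onto floor
ground layer = {0:e, 1:o, 10:c}
drop-orders for the pieces not yet dropped (sum over which currently-grounded one goes next):
  1 to go: {7} 1  {9} 1  {10} 1
  2 to go: {6,7} 1  {7,9} 2  {7,10} 2  {8,9} 1  {9,10} 2
  3 to go: {3,8,9} 1  {5,6,7} 1  {6,7,9} 3  {6,7,10} 3  {7,8,9} 3  {7,9,10} 6  {8,9,10} 3
  4 to go: {2,3,8,9} 1  {3,7,8,9} 4  {3,8,9,10} 4  {4,5,6,7} 1  {5,6,7,9} 4  {5,6,7,10} 4  {6,7,8,9} 6  {6,7,9,10} 12  {7,8,9,10} 12
  5 to go: {0,2,3,8,9} 1  {1,4,5,6,7} 1  {2,3,7,8,9} 5  {2,3,8,9,10} 5  {3,6,7,8,9} 10  {3,7,8,9,10} 20  {4,5,6,7,9} 5  {4,5,6,7,10} 5  {5,6,7,8,9} 10  {5,6,7,9,10} 20  {6,7,8,9,10} 30
  6 to go: {0,2,3,7,8,9} 6  {0,2,3,8,9,10} 6  {1,4,5,6,7,9} 6  {1,4,5,6,7,10} 6  {2,3,6,7,8,9} 15  {2,3,7,8,9,10} 30  {3,5,6,7,8,9} 20  {3,6,7,8,9,10} 60  {4,5,6,7,8,9} 15  {4,5,6,7,9,10} 30  {5,6,7,8,9,10} 60
  7 to go: {0,2,3,6,7,8,9} 21  {0,2,3,7,8,9,10} 42  {1,4,5,6,7,8,9} 21  {1,4,5,6,7,9,10} 42  {2,3,5,6,7,8,9} 35  {2,3,6,7,8,9,10} 105  {3,4,5,6,7,8,9} 35  {3,5,6,7,8,9,10} 140  {4,5,6,7,8,9,10} 105
  8 to go: {0,2,3,5,6,7,8,9} 56  {0,2,3,6,7,8,9,10} 168  {1,3,4,5,6,7,8,9} 56  {1,4,5,6,7,8,9,10} 168  {2,3,4,5,6,7,8,9} 70  {2,3,5,6,7,8,9,10} 280  {3,4,5,6,7,8,9,10} 280
  9 to go: {0,2,3,4,5,6,7,8,9} 126  {0,2,3,5,6,7,8,9,10} 504  {1,2,3,4,5,6,7,8,9} 126  {1,3,4,5,6,7,8,9,10} 504  {2,3,4,5,6,7,8,9,10} 630
  if 0:e drops first: 1260 orders
  if 1:o drops first: 1260 orders
  if 10:c drops first: 252 orders
heap linearizations: 2772

2772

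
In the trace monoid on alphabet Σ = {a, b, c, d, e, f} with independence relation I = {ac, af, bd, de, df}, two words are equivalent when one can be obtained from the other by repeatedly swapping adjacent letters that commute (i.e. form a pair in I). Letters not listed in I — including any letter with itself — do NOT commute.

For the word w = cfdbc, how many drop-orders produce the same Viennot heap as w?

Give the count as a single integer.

piece 0:c — minimal
piece 1:f rests on {0:c}
piece 2:d rests on {0:c}
piece 3:b rests on {1:f}
piece 4:c rests on {2:d, 3:b}
minimal pieces: {0:c}
ways to finish when only these pieces remain (= sum over removing one remaining piece with nothing left below it):
  1 left: {4}→1
  2 left: {2,4}→1  {3,4}→1
  3 left: {1,3,4}→1  {2,3,4}→2
  placing 0:c first → 3 extensions

3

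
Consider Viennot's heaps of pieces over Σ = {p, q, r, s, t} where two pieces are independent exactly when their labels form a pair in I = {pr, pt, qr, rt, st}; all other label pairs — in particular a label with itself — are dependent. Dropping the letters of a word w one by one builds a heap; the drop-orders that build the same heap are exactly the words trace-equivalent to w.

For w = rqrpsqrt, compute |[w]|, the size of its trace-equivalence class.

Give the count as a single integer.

18

drop 0:r onto floor
drop 1:q onto floor
drop 2:r onto {0:r}
drop 3:p onto {1:q}
drop 4:s onto {2:r, 3:p}
drop 5:q onto {4:s}
drop 6:r onto {4:s}
drop 7:t onto {5:q}
ground layer = {0:r, 1:q}
drop-orders for the pieces not yet dropped (sum over which currently-grounded one goes next):
  1 to go: {6} 1  {7} 1
  2 to go: {5,7} 1  {6,7} 2
  3 to go: {5,6,7} 3
  4 to go: {4,5,6,7} 3
  5 to go: {2,4,5,6,7} 3  {3,4,5,6,7} 3
  6 to go: {0,2,4,5,6,7} 3  {1,3,4,5,6,7} 3  {2,3,4,5,6,7} 6
  if 0:r drops first: 9 orders
  if 1:q drops first: 9 orders
heap linearizations: 18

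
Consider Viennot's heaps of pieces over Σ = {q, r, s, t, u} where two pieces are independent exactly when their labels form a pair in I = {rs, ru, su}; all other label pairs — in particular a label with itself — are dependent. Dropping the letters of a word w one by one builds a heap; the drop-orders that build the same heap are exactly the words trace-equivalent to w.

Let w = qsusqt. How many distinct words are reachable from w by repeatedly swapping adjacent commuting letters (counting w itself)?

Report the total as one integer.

3

0(q) covers ∅
1(s) covers 0:q
2(u) covers 0:q
3(s) covers 1:s
4(q) covers 2:u, 3:s
5(t) covers 4:q
floor of heap: 0:q
completions by unplaced set U, small U first (add the entries for U minus each lowest piece of U):
  |U|=1: {5}:1
  |U|=2: {4,5}:1
  |U|=3: {2,4,5}:1  {3,4,5}:1
  |U|=4: {1,3,4,5}:1  {2,3,4,5}:2
  start at 0(q): 3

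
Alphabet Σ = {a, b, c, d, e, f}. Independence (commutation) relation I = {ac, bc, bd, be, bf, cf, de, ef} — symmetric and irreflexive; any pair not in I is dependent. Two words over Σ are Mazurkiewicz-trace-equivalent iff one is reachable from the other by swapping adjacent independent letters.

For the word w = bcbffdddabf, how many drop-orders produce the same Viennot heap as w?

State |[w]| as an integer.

drop 0:b onto floor
drop 1:c onto floor
drop 2:b onto {0:b}
drop 3:f onto floor
drop 4:f onto {3:f}
drop 5:d onto {1:c, 4:f}
drop 6:d onto {5:d}
drop 7:d onto {6:d}
drop 8:a onto {2:b, 7:d}
drop 9:b onto {8:a}
drop 10:f onto {8:a}
ground layer = {0:b, 1:c, 3:f}
drop-orders for the pieces not yet dropped (sum over which currently-grounded one goes next):
  1 to go: {9} 1  {10} 1
  2 to go: {9,10} 2
  3 to go: {8,9,10} 2
  4 to go: {2,8,9,10} 2  {7,8,9,10} 2
  5 to go: {0,2,8,9,10} 2  {2,7,8,9,10} 4  {6,7,8,9,10} 2
  6 to go: {0,2,7,8,9,10} 6  {2,6,7,8,9,10} 6  {5,6,7,8,9,10} 2
  7 to go: {0,2,6,7,8,9,10} 12  {1,5,6,7,8,9,10} 2  {2,5,6,7,8,9,10} 8  {4,5,6,7,8,9,10} 2
  8 to go: {0,2,5,6,7,8,9,10} 20  {1,2,5,6,7,8,9,10} 10  {1,4,5,6,7,8,9,10} 4  {2,4,5,6,7,8,9,10} 10  {3,4,5,6,7,8,9,10} 2
  9 to go: {0,1,2,5,6,7,8,9,10} 30  {0,2,4,5,6,7,8,9,10} 30  {1,2,4,5,6,7,8,9,10} 24  {1,3,4,5,6,7,8,9,10} 6  {2,3,4,5,6,7,8,9,10} 12
  if 0:b drops first: 42 orders
  if 1:c drops first: 42 orders
  if 3:f drops first: 84 orders
heap linearizations: 168

168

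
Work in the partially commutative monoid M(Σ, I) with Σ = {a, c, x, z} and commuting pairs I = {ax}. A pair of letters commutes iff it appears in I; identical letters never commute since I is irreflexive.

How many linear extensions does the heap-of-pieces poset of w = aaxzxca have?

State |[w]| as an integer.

3

piece 0:a — minimal
piece 1:a rests on {0:a}
piece 2:x — minimal
piece 3:z rests on {1:a, 2:x}
piece 4:x rests on {3:z}
piece 5:c rests on {4:x}
piece 6:a rests on {5:c}
minimal pieces: {0:a, 2:x}
ways to finish when only these pieces remain (= sum over removing one remaining piece with nothing left below it):
  1 left: {6}→1
  2 left: {5,6}→1
  3 left: {4,5,6}→1
  4 left: {3,4,5,6}→1
  5 left: {1,3,4,5,6}→1  {2,3,4,5,6}→1
  placing 0:a first → 2 extensions
  placing 2:x first → 1 extensions
total linear extensions = 3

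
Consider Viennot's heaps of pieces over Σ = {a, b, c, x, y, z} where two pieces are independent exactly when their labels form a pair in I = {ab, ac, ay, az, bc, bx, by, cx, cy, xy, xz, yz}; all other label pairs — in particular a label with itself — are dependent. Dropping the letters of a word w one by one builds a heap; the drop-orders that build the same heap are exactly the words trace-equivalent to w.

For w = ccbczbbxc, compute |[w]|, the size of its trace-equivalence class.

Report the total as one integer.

108

piece 0:c — minimal
piece 1:c rests on {0:c}
piece 2:b — minimal
piece 3:c rests on {1:c}
piece 4:z rests on {2:b, 3:c}
piece 5:b rests on {4:z}
piece 6:b rests on {5:b}
piece 7:x — minimal
piece 8:c rests on {4:z}
minimal pieces: {0:c, 2:b, 7:x}
ways to finish when only these pieces remain (= sum over removing one remaining piece with nothing left below it):
  1 left: {6}→1  {7}→1  {8}→1
  2 left: {5,6}→1  {6,7}→2  {6,8}→2  {7,8}→2
  3 left: {5,6,7}→3  {5,6,8}→3  {6,7,8}→6
  4 left: {4,5,6,8}→3  {5,6,7,8}→12
  5 left: {2,4,5,6,8}→3  {3,4,5,6,8}→3  {4,5,6,7,8}→15
  6 left: {1,3,4,5,6,8}→3  {2,3,4,5,6,8}→6  {2,4,5,6,7,8}→18  {3,4,5,6,7,8}→18
  7 left: {0,1,3,4,5,6,8}→3  {1,2,3,4,5,6,8}→9  {1,3,4,5,6,7,8}→21  {2,3,4,5,6,7,8}→42
  placing 0:c first → 72 extensions
  placing 2:b first → 24 extensions
  placing 7:x first → 12 extensions
total linear extensions = 108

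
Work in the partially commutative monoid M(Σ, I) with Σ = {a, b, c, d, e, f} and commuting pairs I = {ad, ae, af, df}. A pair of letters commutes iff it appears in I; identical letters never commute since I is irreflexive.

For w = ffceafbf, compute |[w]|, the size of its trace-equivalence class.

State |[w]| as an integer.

#0=f has no predecessor
#1=f depends on [0:f]
#2=c depends on [1:f]
#3=e depends on [2:c]
#4=a depends on [2:c]
#5=f depends on [3:e]
#6=b depends on [4:a, 5:f]
#7=f depends on [6:b]
sources: [0:f]
N(rest) = Σ N(rest − s) over sources s of rest; N(one piece) = 1:
  size 1 → [7]=1
  size 2 → [6,7]=1
  size 3 → [4,6,7]=1  [5,6,7]=1
  size 4 → [3,5,6,7]=1  [4,5,6,7]=2
  size 5 → [3,4,5,6,7]=3
  size 6 → [2,3,4,5,6,7]=3
  first=0(f) contributes 3

3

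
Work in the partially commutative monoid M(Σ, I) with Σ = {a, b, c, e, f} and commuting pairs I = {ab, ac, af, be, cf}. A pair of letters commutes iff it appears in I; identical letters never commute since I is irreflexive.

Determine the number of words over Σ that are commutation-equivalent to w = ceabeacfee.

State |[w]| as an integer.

0(c) covers ∅
1(e) covers 0:c
2(a) covers 1:e
3(b) covers 0:c
4(e) covers 2:a
5(a) covers 4:e
6(c) covers 3:b, 4:e
7(f) covers 3:b, 4:e
8(e) covers 5:a, 6:c, 7:f
9(e) covers 8:e
floor of heap: 0:c
completions by unplaced set U, small U first (add the entries for U minus each lowest piece of U):
  |U|=1: {9}:1
  |U|=2: {8,9}:1
  |U|=3: {5,8,9}:1  {6,8,9}:1  {7,8,9}:1
  |U|=4: {5,6,8,9}:2  {5,7,8,9}:2  {6,7,8,9}:2
  |U|=5: {3,6,7,8,9}:2  {5,6,7,8,9}:6
  |U|=6: {3,5,6,7,8,9}:8  {4,5,6,7,8,9}:6
  |U|=7: {2,4,5,6,7,8,9}:6  {3,4,5,6,7,8,9}:14
  |U|=8: {1,2,4,5,6,7,8,9}:6  {2,3,4,5,6,7,8,9}:20
  start at 0(c): 26

26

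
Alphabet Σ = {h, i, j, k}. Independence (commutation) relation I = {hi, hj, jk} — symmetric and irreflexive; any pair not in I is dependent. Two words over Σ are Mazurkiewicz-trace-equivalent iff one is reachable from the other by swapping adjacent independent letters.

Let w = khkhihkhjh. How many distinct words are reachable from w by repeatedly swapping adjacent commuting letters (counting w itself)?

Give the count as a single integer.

15

piece 0:k — minimal
piece 1:h rests on {0:k}
piece 2:k rests on {1:h}
piece 3:h rests on {2:k}
piece 4:i rests on {2:k}
piece 5:h rests on {3:h}
piece 6:k rests on {4:i, 5:h}
piece 7:h rests on {6:k}
piece 8:j rests on {4:i}
piece 9:h rests on {7:h}
minimal pieces: {0:k}
ways to finish when only these pieces remain (= sum over removing one remaining piece with nothing left below it):
  1 left: {8}→1  {9}→1
  2 left: {7,9}→1  {8,9}→2
  3 left: {6,7,9}→1  {7,8,9}→3
  4 left: {5,6,7,9}→1  {6,7,8,9}→4
  5 left: {3,5,6,7,9}→1  {4,6,7,8,9}→4  {5,6,7,8,9}→5
  6 left: {3,5,6,7,8,9}→6  {4,5,6,7,8,9}→9
  7 left: {3,4,5,6,7,8,9}→15
  8 left: {2,3,4,5,6,7,8,9}→15
  placing 0:k first → 15 extensions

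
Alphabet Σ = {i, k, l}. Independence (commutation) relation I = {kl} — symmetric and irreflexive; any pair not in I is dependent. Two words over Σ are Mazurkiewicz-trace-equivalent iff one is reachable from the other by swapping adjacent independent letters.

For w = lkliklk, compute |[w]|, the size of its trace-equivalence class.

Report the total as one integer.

#0=l has no predecessor
#1=k has no predecessor
#2=l depends on [0:l]
#3=i depends on [1:k, 2:l]
#4=k depends on [3:i]
#5=l depends on [3:i]
#6=k depends on [4:k]
sources: [0:l, 1:k]
N(rest) = Σ N(rest − s) over sources s of rest; N(one piece) = 1:
  size 1 → [5]=1  [6]=1
  size 2 → [4,6]=1  [5,6]=2
  size 3 → [4,5,6]=3
  size 4 → [3,4,5,6]=3
  size 5 → [1,3,4,5,6]=3  [2,3,4,5,6]=3
  first=0(l) contributes 6
  first=1(k) contributes 3
|[w]| = 9

9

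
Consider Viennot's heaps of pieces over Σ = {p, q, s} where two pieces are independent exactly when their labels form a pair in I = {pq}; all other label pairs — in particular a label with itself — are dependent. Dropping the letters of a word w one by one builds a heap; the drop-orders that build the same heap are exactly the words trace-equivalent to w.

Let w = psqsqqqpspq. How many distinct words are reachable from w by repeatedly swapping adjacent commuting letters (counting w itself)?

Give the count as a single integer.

8

#0=p has no predecessor
#1=s depends on [0:p]
#2=q depends on [1:s]
#3=s depends on [2:q]
#4=q depends on [3:s]
#5=q depends on [4:q]
#6=q depends on [5:q]
#7=p depends on [3:s]
#8=s depends on [6:q, 7:p]
#9=p depends on [8:s]
#10=q depends on [8:s]
sources: [0:p]
N(rest) = Σ N(rest − s) over sources s of rest; N(one piece) = 1:
  size 1 → [9]=1  [10]=1
  size 2 → [9,10]=2
  size 3 → [8,9,10]=2
  size 4 → [6,8,9,10]=2  [7,8,9,10]=2
  size 5 → [5,6,8,9,10]=2  [6,7,8,9,10]=4
  size 6 → [4,5,6,8,9,10]=2  [5,6,7,8,9,10]=6
  size 7 → [4,5,6,7,8,9,10]=8
  size 8 → [3,4,5,6,7,8,9,10]=8
  size 9 → [2,3,4,5,6,7,8,9,10]=8
  first=0(p) contributes 8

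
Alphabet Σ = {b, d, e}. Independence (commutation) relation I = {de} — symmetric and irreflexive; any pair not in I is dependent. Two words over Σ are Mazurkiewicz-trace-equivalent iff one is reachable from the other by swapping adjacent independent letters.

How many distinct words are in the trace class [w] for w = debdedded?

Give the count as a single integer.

30

#0=d has no predecessor
#1=e has no predecessor
#2=b depends on [0:d, 1:e]
#3=d depends on [2:b]
#4=e depends on [2:b]
#5=d depends on [3:d]
#6=d depends on [5:d]
#7=e depends on [4:e]
#8=d depends on [6:d]
sources: [0:d, 1:e]
N(rest) = Σ N(rest − s) over sources s of rest; N(one piece) = 1:
  size 1 → [7]=1  [8]=1
  size 2 → [4,7]=1  [6,8]=1  [7,8]=2
  size 3 → [4,7,8]=3  [5,6,8]=1  [6,7,8]=3
  size 4 → [3,5,6,8]=1  [4,6,7,8]=6  [5,6,7,8]=4
  size 5 → [3,5,6,7,8]=5  [4,5,6,7,8]=10
  size 6 → [3,4,5,6,7,8]=15
  size 7 → [2,3,4,5,6,7,8]=15
  first=0(d) contributes 15
  first=1(e) contributes 15
|[w]| = 30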